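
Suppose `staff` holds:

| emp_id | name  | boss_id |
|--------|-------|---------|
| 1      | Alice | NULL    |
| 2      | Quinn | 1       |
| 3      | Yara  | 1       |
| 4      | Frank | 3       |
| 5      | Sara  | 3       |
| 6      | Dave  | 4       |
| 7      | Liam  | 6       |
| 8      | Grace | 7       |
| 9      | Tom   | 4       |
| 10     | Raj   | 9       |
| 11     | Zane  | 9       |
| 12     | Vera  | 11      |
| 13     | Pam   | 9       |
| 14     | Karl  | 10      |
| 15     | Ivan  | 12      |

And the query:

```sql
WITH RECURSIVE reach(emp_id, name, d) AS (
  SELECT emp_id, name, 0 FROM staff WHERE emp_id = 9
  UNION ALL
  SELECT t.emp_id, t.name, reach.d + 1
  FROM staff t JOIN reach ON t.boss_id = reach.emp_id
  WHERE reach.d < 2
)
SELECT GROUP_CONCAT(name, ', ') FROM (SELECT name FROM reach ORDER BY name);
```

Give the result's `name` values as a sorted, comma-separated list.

Karl, Pam, Raj, Tom, Vera, Zane

Base: emp_id=9 (Tom) at d 0.
Iteration 1: rows with boss_id in {9} -> Raj (id 10, d 1), Zane (id 11, d 1), Pam (id 13, d 1).
Iteration 2: rows with boss_id in {10,11,13} -> Vera (id 12, d 2), Karl (id 14, d 2).
Iteration 3: d < 2 fails for all current rows; recursion stops.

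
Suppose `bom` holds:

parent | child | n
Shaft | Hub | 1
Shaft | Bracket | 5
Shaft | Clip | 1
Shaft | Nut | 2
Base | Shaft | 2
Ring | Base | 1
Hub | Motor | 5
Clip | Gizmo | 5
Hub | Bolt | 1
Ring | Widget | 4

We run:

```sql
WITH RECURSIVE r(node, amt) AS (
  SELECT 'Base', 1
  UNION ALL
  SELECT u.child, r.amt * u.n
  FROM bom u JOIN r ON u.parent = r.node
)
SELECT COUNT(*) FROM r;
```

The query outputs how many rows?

9

Base: (Base, amt=1).
Iteration 1: components of {Base} -> Shaft = 1*2 = 2.
Iteration 2: components of {Shaft} -> Bracket = 2*5 = 10, Clip = 2*1 = 2, Hub = 2*1 = 2, Nut = 2*2 = 4.
Iteration 3: components of {Bracket,Clip,Hub,Nut} -> Bolt = 2*1 = 2, Gizmo = 2*5 = 10, Motor = 2*5 = 10.
Iteration 4: no further components; recursion stops.
Total rows emitted: 9.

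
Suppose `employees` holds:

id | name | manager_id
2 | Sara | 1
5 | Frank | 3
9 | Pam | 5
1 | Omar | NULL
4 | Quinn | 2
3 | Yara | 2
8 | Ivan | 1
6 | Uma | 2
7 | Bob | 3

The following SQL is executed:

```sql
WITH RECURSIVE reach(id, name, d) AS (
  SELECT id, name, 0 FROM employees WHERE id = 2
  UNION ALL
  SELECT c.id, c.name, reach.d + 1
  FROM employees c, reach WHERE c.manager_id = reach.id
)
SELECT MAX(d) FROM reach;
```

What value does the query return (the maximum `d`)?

3

Base: id=2 (Sara) at d 0.
Iteration 1: rows with manager_id in {2} -> Yara (id 3, d 1), Quinn (id 4, d 1), Uma (id 6, d 1).
Iteration 2: rows with manager_id in {3,4,6} -> Frank (id 5, d 2), Bob (id 7, d 2).
Iteration 3: rows with manager_id in {5,7} -> Pam (id 9, d 3).
Iteration 4: no rows with manager_id in {9}; recursion stops.
d values: 0, 1, 1, 1, 2, 2, 3; the maximum is 3.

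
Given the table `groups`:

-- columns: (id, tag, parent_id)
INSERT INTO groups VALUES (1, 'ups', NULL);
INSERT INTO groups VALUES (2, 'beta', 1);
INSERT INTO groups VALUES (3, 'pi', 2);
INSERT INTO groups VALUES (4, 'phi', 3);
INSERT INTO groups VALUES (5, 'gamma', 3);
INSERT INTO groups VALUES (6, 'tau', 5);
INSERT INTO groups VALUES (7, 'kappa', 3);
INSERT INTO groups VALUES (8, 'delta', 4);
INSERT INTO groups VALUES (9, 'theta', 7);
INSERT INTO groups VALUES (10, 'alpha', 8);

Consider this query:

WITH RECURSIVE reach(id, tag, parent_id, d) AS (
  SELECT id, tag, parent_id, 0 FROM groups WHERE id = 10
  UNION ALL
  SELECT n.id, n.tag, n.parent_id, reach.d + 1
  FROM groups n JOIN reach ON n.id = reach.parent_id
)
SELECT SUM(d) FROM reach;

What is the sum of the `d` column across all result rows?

15

Base: id=10 (alpha), parent_id=8, d 0.
Iteration 1: join on id=8 -> delta (id 8, parent_id=4, d 1).
Iteration 2: join on id=4 -> phi (id 4, parent_id=3, d 2).
Iteration 3: join on id=3 -> pi (id 3, parent_id=2, d 3).
Iteration 4: join on id=2 -> beta (id 2, parent_id=1, d 4).
Iteration 5: join on id=1 -> ups (id 1, parent_id=NULL, d 5).
Iteration 6: parent_id is NULL; no match; recursion stops.
SUM(d) = 0 + 1 + 2 + 3 + 4 + 5 = 15.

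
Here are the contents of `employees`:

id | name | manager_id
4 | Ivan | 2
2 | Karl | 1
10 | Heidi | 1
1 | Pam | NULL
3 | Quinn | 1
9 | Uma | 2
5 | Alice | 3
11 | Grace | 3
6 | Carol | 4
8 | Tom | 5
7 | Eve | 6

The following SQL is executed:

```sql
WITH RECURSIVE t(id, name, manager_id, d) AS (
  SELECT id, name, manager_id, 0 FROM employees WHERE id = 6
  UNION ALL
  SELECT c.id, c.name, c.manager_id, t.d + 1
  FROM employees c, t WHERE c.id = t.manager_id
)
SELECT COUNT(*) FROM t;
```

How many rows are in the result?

4

Base: id=6 (Carol), manager_id=4, d 0.
Iteration 1: join on id=4 -> Ivan (id 4, manager_id=2, d 1).
Iteration 2: join on id=2 -> Karl (id 2, manager_id=1, d 2).
Iteration 3: join on id=1 -> Pam (id 1, manager_id=NULL, d 3).
Iteration 4: manager_id is NULL; no match; recursion stops.
Total rows emitted: 4.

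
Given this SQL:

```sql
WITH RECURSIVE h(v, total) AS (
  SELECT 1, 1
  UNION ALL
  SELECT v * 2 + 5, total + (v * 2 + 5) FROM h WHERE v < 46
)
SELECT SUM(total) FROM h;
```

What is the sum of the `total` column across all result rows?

Base: v=1, total=1.
Iteration 1: 1 < 46 holds -> v = 1 * 2 + 5 = 7, total = 1 + 7 = 8.
Iteration 2: 7 < 46 holds -> v = 7 * 2 + 5 = 19, total = 8 + 19 = 27.
Iteration 3: 19 < 46 holds -> v = 19 * 2 + 5 = 43, total = 27 + 43 = 70.
Iteration 4: 43 < 46 holds -> v = 43 * 2 + 5 = 91, total = 70 + 91 = 161.
Iteration 5: 91 < 46 fails; recursion stops.
SUM(total) = 1 + 8 + 27 + 70 + 161 = 267.

267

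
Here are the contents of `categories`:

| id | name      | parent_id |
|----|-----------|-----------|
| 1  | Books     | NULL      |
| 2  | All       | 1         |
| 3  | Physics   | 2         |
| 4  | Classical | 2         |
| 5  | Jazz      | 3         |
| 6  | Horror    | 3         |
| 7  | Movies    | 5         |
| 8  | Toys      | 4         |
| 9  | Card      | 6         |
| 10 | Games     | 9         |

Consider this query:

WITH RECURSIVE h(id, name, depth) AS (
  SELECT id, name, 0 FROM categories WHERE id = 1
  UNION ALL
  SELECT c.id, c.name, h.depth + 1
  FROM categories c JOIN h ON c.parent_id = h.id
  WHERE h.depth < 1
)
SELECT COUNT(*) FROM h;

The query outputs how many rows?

2

Base: id=1 (Books) at depth 0.
Iteration 1: rows with parent_id in {1} -> All (id 2, depth 1).
Iteration 2: depth < 1 fails for all current rows; recursion stops.
Total rows emitted: 2.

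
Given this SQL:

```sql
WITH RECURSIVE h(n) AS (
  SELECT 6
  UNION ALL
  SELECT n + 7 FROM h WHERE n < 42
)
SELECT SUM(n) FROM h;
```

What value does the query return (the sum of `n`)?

189

Base: n=6.
Iteration 1: 6 < 42 holds -> n = 6 + 7 = 13.
Iteration 2: 13 < 42 holds -> n = 13 + 7 = 20.
Iteration 3: 20 < 42 holds -> n = 20 + 7 = 27.
Iteration 4: 27 < 42 holds -> n = 27 + 7 = 34.
Iteration 5: 34 < 42 holds -> n = 34 + 7 = 41.
Iteration 6: 41 < 42 holds -> n = 41 + 7 = 48.
Iteration 7: 48 < 42 fails; recursion stops.
SUM(n) = 6 + 13 + 20 + 27 + 34 + 41 + 48 = 189.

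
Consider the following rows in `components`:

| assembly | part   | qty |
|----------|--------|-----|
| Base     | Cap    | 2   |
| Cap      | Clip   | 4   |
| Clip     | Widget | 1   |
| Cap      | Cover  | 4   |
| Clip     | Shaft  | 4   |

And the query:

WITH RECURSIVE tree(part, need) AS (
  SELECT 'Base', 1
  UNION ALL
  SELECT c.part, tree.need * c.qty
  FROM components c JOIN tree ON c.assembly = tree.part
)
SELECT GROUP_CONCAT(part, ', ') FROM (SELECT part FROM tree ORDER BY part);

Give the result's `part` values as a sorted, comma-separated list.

Base: (Base, need=1).
Iteration 1: components of {Base} -> Cap = 1*2 = 2.
Iteration 2: components of {Cap} -> Clip = 2*4 = 8, Cover = 2*4 = 8.
Iteration 3: components of {Clip,Cover} -> Shaft = 8*4 = 32, Widget = 8*1 = 8.
Iteration 4: no further components; recursion stops.

Base, Cap, Clip, Cover, Shaft, Widget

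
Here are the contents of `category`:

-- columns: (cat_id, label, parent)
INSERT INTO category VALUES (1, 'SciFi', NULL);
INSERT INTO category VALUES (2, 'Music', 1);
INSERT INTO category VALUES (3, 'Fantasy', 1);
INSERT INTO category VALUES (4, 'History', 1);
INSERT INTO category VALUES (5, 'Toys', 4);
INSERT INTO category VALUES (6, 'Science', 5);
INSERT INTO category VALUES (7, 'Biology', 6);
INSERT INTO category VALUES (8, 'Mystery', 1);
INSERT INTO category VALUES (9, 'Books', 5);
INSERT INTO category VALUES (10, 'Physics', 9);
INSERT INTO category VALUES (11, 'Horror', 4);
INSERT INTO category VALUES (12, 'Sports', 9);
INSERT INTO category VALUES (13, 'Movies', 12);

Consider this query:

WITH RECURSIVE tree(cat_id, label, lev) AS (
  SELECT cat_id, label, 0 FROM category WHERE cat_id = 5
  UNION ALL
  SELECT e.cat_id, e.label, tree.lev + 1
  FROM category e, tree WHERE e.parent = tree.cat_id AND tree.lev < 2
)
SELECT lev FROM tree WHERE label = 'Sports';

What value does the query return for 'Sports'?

2

Base: cat_id=5 (Toys) at lev 0.
Iteration 1: rows with parent in {5} -> Science (id 6, lev 1), Books (id 9, lev 1).
Iteration 2: rows with parent in {6,9} -> Biology (id 7, lev 2), Physics (id 10, lev 2), Sports (id 12, lev 2).
Iteration 3: lev < 2 fails for all current rows; recursion stops.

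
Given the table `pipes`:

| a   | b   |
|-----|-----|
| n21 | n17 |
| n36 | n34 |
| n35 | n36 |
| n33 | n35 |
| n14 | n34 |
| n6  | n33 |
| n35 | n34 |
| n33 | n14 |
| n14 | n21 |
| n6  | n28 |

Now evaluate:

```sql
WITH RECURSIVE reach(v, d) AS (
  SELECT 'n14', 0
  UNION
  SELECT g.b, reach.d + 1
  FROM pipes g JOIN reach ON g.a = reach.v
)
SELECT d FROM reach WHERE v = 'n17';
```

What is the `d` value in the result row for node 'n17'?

Base: (n14, d=0).
Iteration 1: edges from {n14} -> (n21, d=1), (n34, d=1).
Iteration 2: edges from {n21,n34} -> (n17, d=2).
Iteration 3: no outgoing edges from {n17}; recursion stops.

2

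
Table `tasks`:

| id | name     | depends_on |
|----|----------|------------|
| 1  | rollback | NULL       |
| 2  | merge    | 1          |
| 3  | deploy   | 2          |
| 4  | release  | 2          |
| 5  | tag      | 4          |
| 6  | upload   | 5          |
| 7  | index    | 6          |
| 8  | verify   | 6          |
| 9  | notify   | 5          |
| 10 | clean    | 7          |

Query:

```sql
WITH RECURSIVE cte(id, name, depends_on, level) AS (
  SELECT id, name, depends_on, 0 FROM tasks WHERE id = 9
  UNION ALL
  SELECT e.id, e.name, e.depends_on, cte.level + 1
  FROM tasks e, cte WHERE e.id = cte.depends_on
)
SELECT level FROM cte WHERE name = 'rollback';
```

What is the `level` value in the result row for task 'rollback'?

4

Base: id=9 (notify), depends_on=5, level 0.
Iteration 1: join on id=5 -> tag (id 5, depends_on=4, level 1).
Iteration 2: join on id=4 -> release (id 4, depends_on=2, level 2).
Iteration 3: join on id=2 -> merge (id 2, depends_on=1, level 3).
Iteration 4: join on id=1 -> rollback (id 1, depends_on=NULL, level 4).
Iteration 5: depends_on is NULL; no match; recursion stops.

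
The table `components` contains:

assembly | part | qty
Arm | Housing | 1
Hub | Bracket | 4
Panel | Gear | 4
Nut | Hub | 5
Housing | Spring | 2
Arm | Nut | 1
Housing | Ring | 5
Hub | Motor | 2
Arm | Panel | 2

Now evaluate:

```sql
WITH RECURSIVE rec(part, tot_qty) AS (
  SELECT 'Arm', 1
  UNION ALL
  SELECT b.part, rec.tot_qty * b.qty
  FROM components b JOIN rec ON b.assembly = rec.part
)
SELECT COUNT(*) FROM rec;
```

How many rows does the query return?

10

Base: (Arm, tot_qty=1).
Iteration 1: components of {Arm} -> Housing = 1*1 = 1, Nut = 1*1 = 1, Panel = 1*2 = 2.
Iteration 2: components of {Housing,Nut,Panel} -> Gear = 2*4 = 8, Hub = 1*5 = 5, Ring = 1*5 = 5, Spring = 1*2 = 2.
Iteration 3: components of {Gear,Hub,Ring,Spring} -> Bracket = 5*4 = 20, Motor = 5*2 = 10.
Iteration 4: no further components; recursion stops.
Total rows emitted: 10.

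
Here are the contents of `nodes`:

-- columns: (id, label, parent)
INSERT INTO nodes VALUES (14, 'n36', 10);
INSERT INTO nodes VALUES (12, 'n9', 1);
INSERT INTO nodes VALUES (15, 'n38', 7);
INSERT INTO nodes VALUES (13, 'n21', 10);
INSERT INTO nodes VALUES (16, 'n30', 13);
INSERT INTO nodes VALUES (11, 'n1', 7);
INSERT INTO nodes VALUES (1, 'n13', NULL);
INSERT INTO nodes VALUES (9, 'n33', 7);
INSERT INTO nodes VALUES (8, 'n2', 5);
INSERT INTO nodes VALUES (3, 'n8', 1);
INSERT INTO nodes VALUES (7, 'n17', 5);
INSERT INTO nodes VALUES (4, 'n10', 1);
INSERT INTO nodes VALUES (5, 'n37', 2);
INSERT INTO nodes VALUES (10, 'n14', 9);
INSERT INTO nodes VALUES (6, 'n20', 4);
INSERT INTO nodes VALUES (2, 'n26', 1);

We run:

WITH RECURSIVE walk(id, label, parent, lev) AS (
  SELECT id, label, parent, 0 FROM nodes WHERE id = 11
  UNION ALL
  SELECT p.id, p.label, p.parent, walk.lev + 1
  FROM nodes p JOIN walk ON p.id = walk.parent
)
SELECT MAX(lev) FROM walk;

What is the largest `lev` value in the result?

Base: id=11 (n1), parent=7, lev 0.
Iteration 1: join on id=7 -> n17 (id 7, parent=5, lev 1).
Iteration 2: join on id=5 -> n37 (id 5, parent=2, lev 2).
Iteration 3: join on id=2 -> n26 (id 2, parent=1, lev 3).
Iteration 4: join on id=1 -> n13 (id 1, parent=NULL, lev 4).
Iteration 5: parent is NULL; no match; recursion stops.
lev values: 0, 1, 2, 3, 4; the maximum is 4.

4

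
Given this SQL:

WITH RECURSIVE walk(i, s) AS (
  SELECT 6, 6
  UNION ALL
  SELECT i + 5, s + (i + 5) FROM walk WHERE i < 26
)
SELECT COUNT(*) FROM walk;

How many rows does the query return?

5

Base: i=6, s=6.
Iteration 1: 6 < 26 holds -> i = 6 + 5 = 11, s = 6 + 11 = 17.
Iteration 2: 11 < 26 holds -> i = 11 + 5 = 16, s = 17 + 16 = 33.
Iteration 3: 16 < 26 holds -> i = 16 + 5 = 21, s = 33 + 21 = 54.
Iteration 4: 21 < 26 holds -> i = 21 + 5 = 26, s = 54 + 26 = 80.
Iteration 5: 26 < 26 fails; recursion stops.
Total rows emitted: 5.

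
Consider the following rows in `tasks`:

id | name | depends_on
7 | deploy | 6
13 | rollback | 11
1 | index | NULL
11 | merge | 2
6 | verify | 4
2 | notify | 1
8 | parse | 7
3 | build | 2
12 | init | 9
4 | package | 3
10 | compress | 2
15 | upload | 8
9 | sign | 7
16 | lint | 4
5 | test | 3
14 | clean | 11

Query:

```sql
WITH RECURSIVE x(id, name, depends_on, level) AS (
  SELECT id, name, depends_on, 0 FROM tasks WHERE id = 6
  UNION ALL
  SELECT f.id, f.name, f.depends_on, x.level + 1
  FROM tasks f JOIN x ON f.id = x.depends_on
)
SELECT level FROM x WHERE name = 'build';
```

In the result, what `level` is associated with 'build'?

2

Base: id=6 (verify), depends_on=4, level 0.
Iteration 1: join on id=4 -> package (id 4, depends_on=3, level 1).
Iteration 2: join on id=3 -> build (id 3, depends_on=2, level 2).
Iteration 3: join on id=2 -> notify (id 2, depends_on=1, level 3).
Iteration 4: join on id=1 -> index (id 1, depends_on=NULL, level 4).
Iteration 5: depends_on is NULL; no match; recursion stops.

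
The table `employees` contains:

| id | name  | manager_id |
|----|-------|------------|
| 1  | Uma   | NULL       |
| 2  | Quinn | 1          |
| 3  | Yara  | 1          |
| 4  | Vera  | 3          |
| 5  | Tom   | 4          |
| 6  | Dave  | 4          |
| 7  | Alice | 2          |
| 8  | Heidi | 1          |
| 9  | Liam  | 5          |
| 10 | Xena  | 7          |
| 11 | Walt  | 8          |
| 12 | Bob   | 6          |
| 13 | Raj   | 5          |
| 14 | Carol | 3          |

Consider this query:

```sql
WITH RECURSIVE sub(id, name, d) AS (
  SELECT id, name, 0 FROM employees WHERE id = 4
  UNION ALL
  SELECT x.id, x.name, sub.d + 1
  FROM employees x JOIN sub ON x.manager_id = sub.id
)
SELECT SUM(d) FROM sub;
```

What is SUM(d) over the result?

Base: id=4 (Vera) at d 0.
Iteration 1: rows with manager_id in {4} -> Tom (id 5, d 1), Dave (id 6, d 1).
Iteration 2: rows with manager_id in {5,6} -> Liam (id 9, d 2), Bob (id 12, d 2), Raj (id 13, d 2).
Iteration 3: no rows with manager_id in {9,12,13}; recursion stops.
SUM(d) = 0 + 1 + 1 + 2 + 2 + 2 = 8.

8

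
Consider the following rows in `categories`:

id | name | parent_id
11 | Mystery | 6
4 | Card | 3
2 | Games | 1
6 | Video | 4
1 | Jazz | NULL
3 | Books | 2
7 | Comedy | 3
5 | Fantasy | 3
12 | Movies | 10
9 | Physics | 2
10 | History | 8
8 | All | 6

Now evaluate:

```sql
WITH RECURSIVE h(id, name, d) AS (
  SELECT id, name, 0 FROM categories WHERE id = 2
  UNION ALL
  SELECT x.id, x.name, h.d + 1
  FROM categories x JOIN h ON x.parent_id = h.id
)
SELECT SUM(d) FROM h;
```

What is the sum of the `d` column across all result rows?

Base: id=2 (Games) at d 0.
Iteration 1: rows with parent_id in {2} -> Books (id 3, d 1), Physics (id 9, d 1).
Iteration 2: rows with parent_id in {3,9} -> Card (id 4, d 2), Fantasy (id 5, d 2), Comedy (id 7, d 2).
Iteration 3: rows with parent_id in {4,5,7} -> Video (id 6, d 3).
Iteration 4: rows with parent_id in {6} -> All (id 8, d 4), Mystery (id 11, d 4).
Iteration 5: rows with parent_id in {8,11} -> History (id 10, d 5).
Iteration 6: rows with parent_id in {10} -> Movies (id 12, d 6).
Iteration 7: no rows with parent_id in {12}; recursion stops.
SUM(d) = 0 + 1 + 1 + 2 + 2 + 2 + 3 + 4 + 4 + 5 + 6 = 30.

30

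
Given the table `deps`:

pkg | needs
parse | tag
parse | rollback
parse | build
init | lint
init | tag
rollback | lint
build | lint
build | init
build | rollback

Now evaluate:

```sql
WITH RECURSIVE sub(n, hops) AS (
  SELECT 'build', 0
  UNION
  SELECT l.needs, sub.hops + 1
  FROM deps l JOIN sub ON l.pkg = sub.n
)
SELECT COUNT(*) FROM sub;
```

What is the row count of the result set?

6

Base: (build, hops=0).
Iteration 1: edges from {build} -> (init, hops=1), (lint, hops=1), (rollback, hops=1).
Iteration 2: edges from {init,lint,rollback} -> (lint, hops=2), (tag, hops=2). [UNION drops 1 duplicate row(s)]
Iteration 3: no outgoing edges from {lint,tag}; recursion stops.
Total rows emitted: 6.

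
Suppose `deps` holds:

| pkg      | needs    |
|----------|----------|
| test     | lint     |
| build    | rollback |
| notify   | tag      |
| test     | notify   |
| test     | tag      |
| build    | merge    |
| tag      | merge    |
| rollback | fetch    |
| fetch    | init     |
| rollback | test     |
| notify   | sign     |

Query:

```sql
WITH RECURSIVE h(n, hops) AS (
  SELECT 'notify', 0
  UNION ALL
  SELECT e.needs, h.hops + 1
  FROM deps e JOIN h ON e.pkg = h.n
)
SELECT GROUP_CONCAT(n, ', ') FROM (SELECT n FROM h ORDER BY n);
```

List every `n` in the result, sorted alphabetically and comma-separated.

Base: (notify, hops=0).
Iteration 1: edges from {notify} -> (sign, hops=1), (tag, hops=1).
Iteration 2: edges from {sign,tag} -> (merge, hops=2).
Iteration 3: no outgoing edges from {merge}; recursion stops.

merge, notify, sign, tag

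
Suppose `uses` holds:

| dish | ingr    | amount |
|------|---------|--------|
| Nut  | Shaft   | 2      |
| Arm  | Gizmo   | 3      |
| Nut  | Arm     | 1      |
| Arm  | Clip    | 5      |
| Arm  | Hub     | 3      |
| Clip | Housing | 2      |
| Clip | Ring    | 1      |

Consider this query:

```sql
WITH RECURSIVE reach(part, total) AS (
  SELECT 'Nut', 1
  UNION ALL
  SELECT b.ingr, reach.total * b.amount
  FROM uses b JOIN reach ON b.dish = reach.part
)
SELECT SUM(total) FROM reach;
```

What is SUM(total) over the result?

Base: (Nut, total=1).
Iteration 1: components of {Nut} -> Arm = 1*1 = 1, Shaft = 1*2 = 2.
Iteration 2: components of {Arm,Shaft} -> Clip = 1*5 = 5, Gizmo = 1*3 = 3, Hub = 1*3 = 3.
Iteration 3: components of {Clip,Gizmo,Hub} -> Housing = 5*2 = 10, Ring = 5*1 = 5.
Iteration 4: no further components; recursion stops.
SUM(total) = 1 + 1 + 2 + 3 + 3 + 5 + 5 + 10 = 30.

30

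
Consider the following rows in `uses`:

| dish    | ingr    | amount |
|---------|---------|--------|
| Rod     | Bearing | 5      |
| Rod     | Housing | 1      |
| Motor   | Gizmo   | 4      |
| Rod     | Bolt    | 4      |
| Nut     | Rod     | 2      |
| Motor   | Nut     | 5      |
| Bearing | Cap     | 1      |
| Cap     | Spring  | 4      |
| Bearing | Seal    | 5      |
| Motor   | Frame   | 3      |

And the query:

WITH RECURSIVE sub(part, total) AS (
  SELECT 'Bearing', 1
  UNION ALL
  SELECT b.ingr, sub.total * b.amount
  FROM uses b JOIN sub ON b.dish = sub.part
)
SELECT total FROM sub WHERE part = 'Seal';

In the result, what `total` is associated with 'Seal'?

Base: (Bearing, total=1).
Iteration 1: components of {Bearing} -> Cap = 1*1 = 1, Seal = 1*5 = 5.
Iteration 2: components of {Cap,Seal} -> Spring = 1*4 = 4.
Iteration 3: no further components; recursion stops.

5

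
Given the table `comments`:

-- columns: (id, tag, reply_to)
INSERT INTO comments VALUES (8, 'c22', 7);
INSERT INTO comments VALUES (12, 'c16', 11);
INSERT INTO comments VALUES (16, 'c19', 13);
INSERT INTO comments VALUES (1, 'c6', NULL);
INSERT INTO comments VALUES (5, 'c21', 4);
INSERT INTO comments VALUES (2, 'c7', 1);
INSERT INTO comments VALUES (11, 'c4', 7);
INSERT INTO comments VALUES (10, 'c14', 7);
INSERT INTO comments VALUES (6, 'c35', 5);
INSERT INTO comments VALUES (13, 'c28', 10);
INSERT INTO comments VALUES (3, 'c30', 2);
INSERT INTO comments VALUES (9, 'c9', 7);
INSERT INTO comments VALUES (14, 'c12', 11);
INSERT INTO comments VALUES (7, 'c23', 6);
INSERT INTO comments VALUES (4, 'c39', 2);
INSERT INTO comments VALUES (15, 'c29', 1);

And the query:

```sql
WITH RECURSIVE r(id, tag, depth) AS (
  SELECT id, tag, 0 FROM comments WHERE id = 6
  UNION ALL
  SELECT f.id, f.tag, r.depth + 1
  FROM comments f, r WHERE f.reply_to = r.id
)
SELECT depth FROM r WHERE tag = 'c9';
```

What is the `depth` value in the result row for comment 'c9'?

2

Base: id=6 (c35) at depth 0.
Iteration 1: rows with reply_to in {6} -> c23 (id 7, depth 1).
Iteration 2: rows with reply_to in {7} -> c22 (id 8, depth 2), c9 (id 9, depth 2), c14 (id 10, depth 2), c4 (id 11, depth 2).
Iteration 3: rows with reply_to in {8,9,10,11} -> c16 (id 12, depth 3), c28 (id 13, depth 3), c12 (id 14, depth 3).
Iteration 4: rows with reply_to in {12,13,14} -> c19 (id 16, depth 4).
Iteration 5: no rows with reply_to in {16}; recursion stops.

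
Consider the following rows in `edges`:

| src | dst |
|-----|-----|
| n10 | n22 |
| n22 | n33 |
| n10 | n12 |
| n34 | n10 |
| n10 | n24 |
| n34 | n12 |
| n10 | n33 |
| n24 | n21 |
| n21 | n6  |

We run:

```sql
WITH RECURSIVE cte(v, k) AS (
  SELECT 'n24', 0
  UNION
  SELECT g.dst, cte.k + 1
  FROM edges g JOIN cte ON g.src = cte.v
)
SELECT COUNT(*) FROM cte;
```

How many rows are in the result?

Base: (n24, k=0).
Iteration 1: edges from {n24} -> (n21, k=1).
Iteration 2: edges from {n21} -> (n6, k=2).
Iteration 3: no outgoing edges from {n6}; recursion stops.
Total rows emitted: 3.

3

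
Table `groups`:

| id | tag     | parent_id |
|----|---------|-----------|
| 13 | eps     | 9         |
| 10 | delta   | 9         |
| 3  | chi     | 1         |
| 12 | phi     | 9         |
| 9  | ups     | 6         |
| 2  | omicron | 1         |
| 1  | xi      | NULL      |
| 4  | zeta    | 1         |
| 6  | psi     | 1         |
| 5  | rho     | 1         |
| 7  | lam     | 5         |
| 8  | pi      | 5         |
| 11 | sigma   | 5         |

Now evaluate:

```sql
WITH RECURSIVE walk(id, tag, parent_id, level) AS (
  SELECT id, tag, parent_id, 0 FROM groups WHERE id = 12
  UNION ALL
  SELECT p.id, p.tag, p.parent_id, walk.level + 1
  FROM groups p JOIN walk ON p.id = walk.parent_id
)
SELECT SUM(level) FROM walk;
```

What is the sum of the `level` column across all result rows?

6

Base: id=12 (phi), parent_id=9, level 0.
Iteration 1: join on id=9 -> ups (id 9, parent_id=6, level 1).
Iteration 2: join on id=6 -> psi (id 6, parent_id=1, level 2).
Iteration 3: join on id=1 -> xi (id 1, parent_id=NULL, level 3).
Iteration 4: parent_id is NULL; no match; recursion stops.
SUM(level) = 0 + 1 + 2 + 3 = 6.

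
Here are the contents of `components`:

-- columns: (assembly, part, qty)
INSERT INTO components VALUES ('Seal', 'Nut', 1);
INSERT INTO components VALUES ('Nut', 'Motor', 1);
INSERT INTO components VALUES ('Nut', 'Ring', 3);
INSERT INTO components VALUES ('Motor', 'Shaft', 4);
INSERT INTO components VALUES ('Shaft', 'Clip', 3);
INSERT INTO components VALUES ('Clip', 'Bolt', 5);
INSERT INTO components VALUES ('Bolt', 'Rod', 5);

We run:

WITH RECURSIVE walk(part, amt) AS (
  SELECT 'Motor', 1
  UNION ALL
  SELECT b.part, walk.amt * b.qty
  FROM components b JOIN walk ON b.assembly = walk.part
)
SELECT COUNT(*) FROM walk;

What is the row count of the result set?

5

Base: (Motor, amt=1).
Iteration 1: components of {Motor} -> Shaft = 1*4 = 4.
Iteration 2: components of {Shaft} -> Clip = 4*3 = 12.
Iteration 3: components of {Clip} -> Bolt = 12*5 = 60.
Iteration 4: components of {Bolt} -> Rod = 60*5 = 300.
Iteration 5: no further components; recursion stops.
Total rows emitted: 5.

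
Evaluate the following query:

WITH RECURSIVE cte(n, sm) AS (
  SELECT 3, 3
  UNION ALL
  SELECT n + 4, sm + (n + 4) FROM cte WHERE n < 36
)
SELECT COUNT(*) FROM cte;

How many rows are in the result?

Base: n=3, sm=3.
Iteration 1: 3 < 36 holds -> n = 3 + 4 = 7, sm = 3 + 7 = 10.
Iteration 2: 7 < 36 holds -> n = 7 + 4 = 11, sm = 10 + 11 = 21.
Iteration 3: 11 < 36 holds -> n = 11 + 4 = 15, sm = 21 + 15 = 36.
Iteration 4: 15 < 36 holds -> n = 15 + 4 = 19, sm = 36 + 19 = 55.
Iteration 5: 19 < 36 holds -> n = 19 + 4 = 23, sm = 55 + 23 = 78.
Iteration 6: 23 < 36 holds -> n = 23 + 4 = 27, sm = 78 + 27 = 105.
Iteration 7: 27 < 36 holds -> n = 27 + 4 = 31, sm = 105 + 31 = 136.
Iteration 8: 31 < 36 holds -> n = 31 + 4 = 35, sm = 136 + 35 = 171.
Iteration 9: 35 < 36 holds -> n = 35 + 4 = 39, sm = 171 + 39 = 210.
Iteration 10: 39 < 36 fails; recursion stops.
Total rows emitted: 10.

10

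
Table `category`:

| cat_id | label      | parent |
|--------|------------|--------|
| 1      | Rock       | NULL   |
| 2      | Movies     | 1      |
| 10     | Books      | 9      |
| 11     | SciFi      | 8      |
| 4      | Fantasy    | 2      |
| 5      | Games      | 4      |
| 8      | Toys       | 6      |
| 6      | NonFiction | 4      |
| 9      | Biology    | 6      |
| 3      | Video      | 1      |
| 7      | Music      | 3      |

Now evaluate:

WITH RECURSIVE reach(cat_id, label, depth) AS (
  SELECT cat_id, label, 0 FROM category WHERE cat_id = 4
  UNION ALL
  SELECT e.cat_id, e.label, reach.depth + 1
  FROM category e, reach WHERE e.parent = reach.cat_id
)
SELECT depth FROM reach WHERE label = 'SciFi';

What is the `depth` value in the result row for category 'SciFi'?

Base: cat_id=4 (Fantasy) at depth 0.
Iteration 1: rows with parent in {4} -> Games (id 5, depth 1), NonFiction (id 6, depth 1).
Iteration 2: rows with parent in {5,6} -> Toys (id 8, depth 2), Biology (id 9, depth 2).
Iteration 3: rows with parent in {8,9} -> Books (id 10, depth 3), SciFi (id 11, depth 3).
Iteration 4: no rows with parent in {10,11}; recursion stops.

3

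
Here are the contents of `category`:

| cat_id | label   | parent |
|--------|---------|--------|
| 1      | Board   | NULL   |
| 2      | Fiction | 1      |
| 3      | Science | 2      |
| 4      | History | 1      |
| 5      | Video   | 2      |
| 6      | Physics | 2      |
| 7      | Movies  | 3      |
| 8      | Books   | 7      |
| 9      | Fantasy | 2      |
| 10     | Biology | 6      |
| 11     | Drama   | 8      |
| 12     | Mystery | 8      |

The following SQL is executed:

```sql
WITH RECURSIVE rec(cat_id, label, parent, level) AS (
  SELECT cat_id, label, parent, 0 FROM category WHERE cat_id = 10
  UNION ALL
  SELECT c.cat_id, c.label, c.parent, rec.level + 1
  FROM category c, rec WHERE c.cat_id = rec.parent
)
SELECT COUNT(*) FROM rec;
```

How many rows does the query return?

4

Base: cat_id=10 (Biology), parent=6, level 0.
Iteration 1: join on cat_id=6 -> Physics (id 6, parent=2, level 1).
Iteration 2: join on cat_id=2 -> Fiction (id 2, parent=1, level 2).
Iteration 3: join on cat_id=1 -> Board (id 1, parent=NULL, level 3).
Iteration 4: parent is NULL; no match; recursion stops.
Total rows emitted: 4.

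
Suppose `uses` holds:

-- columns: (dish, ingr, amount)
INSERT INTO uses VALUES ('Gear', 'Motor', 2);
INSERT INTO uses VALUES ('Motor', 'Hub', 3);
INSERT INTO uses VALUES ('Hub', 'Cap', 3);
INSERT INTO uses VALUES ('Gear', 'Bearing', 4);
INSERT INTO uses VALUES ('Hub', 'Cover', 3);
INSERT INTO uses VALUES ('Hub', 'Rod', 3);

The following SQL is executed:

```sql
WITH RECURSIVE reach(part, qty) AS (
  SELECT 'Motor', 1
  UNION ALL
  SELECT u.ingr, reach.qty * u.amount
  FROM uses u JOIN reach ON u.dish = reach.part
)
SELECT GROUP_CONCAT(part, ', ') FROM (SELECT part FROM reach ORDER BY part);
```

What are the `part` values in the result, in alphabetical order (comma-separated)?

Cap, Cover, Hub, Motor, Rod

Base: (Motor, qty=1).
Iteration 1: components of {Motor} -> Hub = 1*3 = 3.
Iteration 2: components of {Hub} -> Cap = 3*3 = 9, Cover = 3*3 = 9, Rod = 3*3 = 9.
Iteration 3: no further components; recursion stops.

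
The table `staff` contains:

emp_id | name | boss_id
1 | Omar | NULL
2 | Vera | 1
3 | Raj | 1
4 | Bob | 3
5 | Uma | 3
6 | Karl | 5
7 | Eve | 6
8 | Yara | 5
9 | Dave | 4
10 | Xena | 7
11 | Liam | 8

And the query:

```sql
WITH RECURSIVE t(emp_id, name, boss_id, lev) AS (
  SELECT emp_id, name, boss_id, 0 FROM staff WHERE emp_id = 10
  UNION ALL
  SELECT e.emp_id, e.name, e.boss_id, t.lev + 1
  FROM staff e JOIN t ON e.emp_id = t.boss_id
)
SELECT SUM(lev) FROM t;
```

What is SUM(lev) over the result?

Base: emp_id=10 (Xena), boss_id=7, lev 0.
Iteration 1: join on emp_id=7 -> Eve (id 7, boss_id=6, lev 1).
Iteration 2: join on emp_id=6 -> Karl (id 6, boss_id=5, lev 2).
Iteration 3: join on emp_id=5 -> Uma (id 5, boss_id=3, lev 3).
Iteration 4: join on emp_id=3 -> Raj (id 3, boss_id=1, lev 4).
Iteration 5: join on emp_id=1 -> Omar (id 1, boss_id=NULL, lev 5).
Iteration 6: boss_id is NULL; no match; recursion stops.
SUM(lev) = 0 + 1 + 2 + 3 + 4 + 5 = 15.

15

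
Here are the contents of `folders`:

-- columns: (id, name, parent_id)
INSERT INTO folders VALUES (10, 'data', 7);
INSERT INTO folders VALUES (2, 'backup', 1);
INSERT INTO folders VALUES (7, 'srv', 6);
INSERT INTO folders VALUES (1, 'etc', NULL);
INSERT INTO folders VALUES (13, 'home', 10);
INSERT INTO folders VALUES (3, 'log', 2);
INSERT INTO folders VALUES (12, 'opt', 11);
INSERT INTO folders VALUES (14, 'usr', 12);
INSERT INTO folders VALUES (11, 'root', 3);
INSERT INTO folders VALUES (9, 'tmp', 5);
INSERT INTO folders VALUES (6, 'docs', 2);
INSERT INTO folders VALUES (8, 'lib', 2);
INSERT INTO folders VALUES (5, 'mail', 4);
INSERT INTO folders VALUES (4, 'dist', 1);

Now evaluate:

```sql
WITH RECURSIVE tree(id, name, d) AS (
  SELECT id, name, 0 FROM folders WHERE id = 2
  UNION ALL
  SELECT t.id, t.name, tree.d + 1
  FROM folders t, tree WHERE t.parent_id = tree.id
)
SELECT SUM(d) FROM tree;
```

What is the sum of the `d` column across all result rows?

Base: id=2 (backup) at d 0.
Iteration 1: rows with parent_id in {2} -> log (id 3, d 1), docs (id 6, d 1), lib (id 8, d 1).
Iteration 2: rows with parent_id in {3,6,8} -> srv (id 7, d 2), root (id 11, d 2).
Iteration 3: rows with parent_id in {7,11} -> data (id 10, d 3), opt (id 12, d 3).
Iteration 4: rows with parent_id in {10,12} -> home (id 13, d 4), usr (id 14, d 4).
Iteration 5: no rows with parent_id in {13,14}; recursion stops.
SUM(d) = 0 + 1 + 1 + 1 + 2 + 2 + 3 + 3 + 4 + 4 = 21.

21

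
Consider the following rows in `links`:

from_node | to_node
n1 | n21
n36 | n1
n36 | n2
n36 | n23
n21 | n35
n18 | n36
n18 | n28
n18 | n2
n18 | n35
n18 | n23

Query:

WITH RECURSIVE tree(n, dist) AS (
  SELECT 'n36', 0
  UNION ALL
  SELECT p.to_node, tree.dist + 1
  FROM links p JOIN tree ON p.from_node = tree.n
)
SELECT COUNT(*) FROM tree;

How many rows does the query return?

Base: (n36, dist=0).
Iteration 1: edges from {n36} -> (n1, dist=1), (n2, dist=1), (n23, dist=1).
Iteration 2: edges from {n1,n2,n23} -> (n21, dist=2).
Iteration 3: edges from {n21} -> (n35, dist=3).
Iteration 4: no outgoing edges from {n35}; recursion stops.
Total rows emitted: 6.

6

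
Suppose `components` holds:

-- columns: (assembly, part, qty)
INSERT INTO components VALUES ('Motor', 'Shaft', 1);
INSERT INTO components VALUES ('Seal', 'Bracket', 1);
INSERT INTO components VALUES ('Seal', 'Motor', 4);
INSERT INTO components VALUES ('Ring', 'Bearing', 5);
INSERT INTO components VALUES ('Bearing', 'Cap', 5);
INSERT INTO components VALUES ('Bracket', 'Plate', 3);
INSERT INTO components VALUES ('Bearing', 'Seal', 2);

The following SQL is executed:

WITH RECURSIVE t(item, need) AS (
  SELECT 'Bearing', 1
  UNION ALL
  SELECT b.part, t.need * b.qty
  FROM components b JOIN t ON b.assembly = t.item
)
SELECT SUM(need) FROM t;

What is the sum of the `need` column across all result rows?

Base: (Bearing, need=1).
Iteration 1: components of {Bearing} -> Cap = 1*5 = 5, Seal = 1*2 = 2.
Iteration 2: components of {Cap,Seal} -> Bracket = 2*1 = 2, Motor = 2*4 = 8.
Iteration 3: components of {Bracket,Motor} -> Plate = 2*3 = 6, Shaft = 8*1 = 8.
Iteration 4: no further components; recursion stops.
SUM(need) = 1 + 2 + 5 + 2 + 8 + 6 + 8 = 32.

32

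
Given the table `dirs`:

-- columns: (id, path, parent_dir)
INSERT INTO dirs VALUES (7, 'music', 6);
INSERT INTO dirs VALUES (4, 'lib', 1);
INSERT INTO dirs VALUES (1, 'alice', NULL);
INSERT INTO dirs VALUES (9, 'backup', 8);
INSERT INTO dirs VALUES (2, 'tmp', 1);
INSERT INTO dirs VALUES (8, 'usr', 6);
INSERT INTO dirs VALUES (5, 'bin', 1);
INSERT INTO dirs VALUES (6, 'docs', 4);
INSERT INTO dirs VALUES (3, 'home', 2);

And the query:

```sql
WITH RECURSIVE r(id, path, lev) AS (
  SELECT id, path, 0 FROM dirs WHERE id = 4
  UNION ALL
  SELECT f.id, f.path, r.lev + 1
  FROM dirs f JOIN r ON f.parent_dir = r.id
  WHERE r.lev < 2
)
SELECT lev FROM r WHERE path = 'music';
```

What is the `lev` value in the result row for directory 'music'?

Base: id=4 (lib) at lev 0.
Iteration 1: rows with parent_dir in {4} -> docs (id 6, lev 1).
Iteration 2: rows with parent_dir in {6} -> music (id 7, lev 2), usr (id 8, lev 2).
Iteration 3: lev < 2 fails for all current rows; recursion stops.

2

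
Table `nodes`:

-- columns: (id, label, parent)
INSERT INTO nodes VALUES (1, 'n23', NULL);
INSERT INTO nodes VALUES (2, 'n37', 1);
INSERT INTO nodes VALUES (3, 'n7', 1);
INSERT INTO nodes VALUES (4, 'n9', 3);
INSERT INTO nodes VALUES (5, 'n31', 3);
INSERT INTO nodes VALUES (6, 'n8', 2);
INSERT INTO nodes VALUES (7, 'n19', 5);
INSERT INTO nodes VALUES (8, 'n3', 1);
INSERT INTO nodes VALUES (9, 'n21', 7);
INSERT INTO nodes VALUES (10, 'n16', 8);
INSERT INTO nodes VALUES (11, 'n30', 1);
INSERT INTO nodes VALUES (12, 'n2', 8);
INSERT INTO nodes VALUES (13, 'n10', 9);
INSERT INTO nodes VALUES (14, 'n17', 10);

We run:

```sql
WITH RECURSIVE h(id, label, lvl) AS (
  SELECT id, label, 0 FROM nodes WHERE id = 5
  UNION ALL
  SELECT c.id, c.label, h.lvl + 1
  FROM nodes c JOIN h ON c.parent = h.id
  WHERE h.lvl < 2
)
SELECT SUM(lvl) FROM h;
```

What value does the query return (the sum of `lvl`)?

3

Base: id=5 (n31) at lvl 0.
Iteration 1: rows with parent in {5} -> n19 (id 7, lvl 1).
Iteration 2: rows with parent in {7} -> n21 (id 9, lvl 2).
Iteration 3: lvl < 2 fails for all current rows; recursion stops.
SUM(lvl) = 0 + 1 + 2 = 3.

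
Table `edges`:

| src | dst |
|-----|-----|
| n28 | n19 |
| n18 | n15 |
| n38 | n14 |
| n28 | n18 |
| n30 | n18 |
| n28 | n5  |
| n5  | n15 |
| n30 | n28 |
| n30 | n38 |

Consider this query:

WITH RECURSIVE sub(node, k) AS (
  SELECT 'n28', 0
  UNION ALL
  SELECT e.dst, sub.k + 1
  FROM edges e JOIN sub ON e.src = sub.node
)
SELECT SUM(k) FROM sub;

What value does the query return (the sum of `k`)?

7

Base: (n28, k=0).
Iteration 1: edges from {n28} -> (n18, k=1), (n19, k=1), (n5, k=1).
Iteration 2: edges from {n18,n19,n5} -> (n15, k=2) x2. [UNION ALL keeps all 2 new rows, including repeats]
Iteration 3: no outgoing edges from {n15}; recursion stops.
SUM(k) = 0 + 1 + 1 + 1 + 2 + 2 = 7.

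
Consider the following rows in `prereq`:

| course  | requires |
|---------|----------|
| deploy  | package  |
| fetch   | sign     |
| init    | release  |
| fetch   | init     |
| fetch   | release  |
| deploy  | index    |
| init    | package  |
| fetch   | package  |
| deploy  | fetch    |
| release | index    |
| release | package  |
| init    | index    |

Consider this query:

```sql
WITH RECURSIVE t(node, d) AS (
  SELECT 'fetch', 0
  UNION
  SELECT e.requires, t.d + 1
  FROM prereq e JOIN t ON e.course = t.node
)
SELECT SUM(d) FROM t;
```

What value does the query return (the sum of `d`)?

16

Base: (fetch, d=0).
Iteration 1: edges from {fetch} -> (init, d=1), (package, d=1), (release, d=1), (sign, d=1).
Iteration 2: edges from {init,package,release,sign} -> (index, d=2), (package, d=2), (release, d=2). [UNION drops 2 duplicate row(s)]
Iteration 3: edges from {index,package,release} -> (index, d=3), (package, d=3).
Iteration 4: no outgoing edges from {index,package}; recursion stops.
SUM(d) = 0 + 1 + 1 + 1 + 1 + 2 + 2 + 2 + 3 + 3 = 16.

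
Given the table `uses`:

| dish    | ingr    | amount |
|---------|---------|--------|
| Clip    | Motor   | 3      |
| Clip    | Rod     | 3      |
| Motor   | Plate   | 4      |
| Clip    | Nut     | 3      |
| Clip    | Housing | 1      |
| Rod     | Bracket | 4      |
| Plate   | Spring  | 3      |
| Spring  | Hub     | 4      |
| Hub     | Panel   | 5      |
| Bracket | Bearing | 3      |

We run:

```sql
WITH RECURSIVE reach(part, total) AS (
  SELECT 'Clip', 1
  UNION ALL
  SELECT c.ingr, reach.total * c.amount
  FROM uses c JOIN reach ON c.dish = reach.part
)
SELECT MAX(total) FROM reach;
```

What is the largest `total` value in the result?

Base: (Clip, total=1).
Iteration 1: components of {Clip} -> Housing = 1*1 = 1, Motor = 1*3 = 3, Nut = 1*3 = 3, Rod = 1*3 = 3.
Iteration 2: components of {Housing,Motor,Nut,Rod} -> Bracket = 3*4 = 12, Plate = 3*4 = 12.
Iteration 3: components of {Bracket,Plate} -> Bearing = 12*3 = 36, Spring = 12*3 = 36.
Iteration 4: components of {Bearing,Spring} -> Hub = 36*4 = 144.
Iteration 5: components of {Hub} -> Panel = 144*5 = 720.
Iteration 6: no further components; recursion stops.
total values: 1, 3, 3, 3, 1, 12, 12, 36, 36, 144, 720; the maximum is 720.

720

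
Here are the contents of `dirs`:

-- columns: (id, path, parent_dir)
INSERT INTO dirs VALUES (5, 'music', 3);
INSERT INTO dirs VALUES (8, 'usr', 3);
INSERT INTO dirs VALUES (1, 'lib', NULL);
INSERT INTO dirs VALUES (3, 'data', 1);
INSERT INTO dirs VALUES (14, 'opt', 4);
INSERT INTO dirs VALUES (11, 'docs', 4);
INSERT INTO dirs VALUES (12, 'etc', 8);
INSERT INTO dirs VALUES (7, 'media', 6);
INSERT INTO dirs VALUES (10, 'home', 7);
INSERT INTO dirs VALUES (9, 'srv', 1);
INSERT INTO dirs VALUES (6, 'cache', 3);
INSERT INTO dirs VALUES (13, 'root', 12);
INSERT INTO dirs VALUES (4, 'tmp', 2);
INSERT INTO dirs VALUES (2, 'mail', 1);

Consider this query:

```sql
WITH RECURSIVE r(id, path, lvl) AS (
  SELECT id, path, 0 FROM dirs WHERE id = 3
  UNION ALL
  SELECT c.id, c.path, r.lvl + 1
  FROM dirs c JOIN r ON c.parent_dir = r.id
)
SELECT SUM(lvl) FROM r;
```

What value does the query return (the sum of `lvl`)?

13

Base: id=3 (data) at lvl 0.
Iteration 1: rows with parent_dir in {3} -> music (id 5, lvl 1), cache (id 6, lvl 1), usr (id 8, lvl 1).
Iteration 2: rows with parent_dir in {5,6,8} -> media (id 7, lvl 2), etc (id 12, lvl 2).
Iteration 3: rows with parent_dir in {7,12} -> home (id 10, lvl 3), root (id 13, lvl 3).
Iteration 4: no rows with parent_dir in {10,13}; recursion stops.
SUM(lvl) = 0 + 1 + 1 + 1 + 2 + 2 + 3 + 3 = 13.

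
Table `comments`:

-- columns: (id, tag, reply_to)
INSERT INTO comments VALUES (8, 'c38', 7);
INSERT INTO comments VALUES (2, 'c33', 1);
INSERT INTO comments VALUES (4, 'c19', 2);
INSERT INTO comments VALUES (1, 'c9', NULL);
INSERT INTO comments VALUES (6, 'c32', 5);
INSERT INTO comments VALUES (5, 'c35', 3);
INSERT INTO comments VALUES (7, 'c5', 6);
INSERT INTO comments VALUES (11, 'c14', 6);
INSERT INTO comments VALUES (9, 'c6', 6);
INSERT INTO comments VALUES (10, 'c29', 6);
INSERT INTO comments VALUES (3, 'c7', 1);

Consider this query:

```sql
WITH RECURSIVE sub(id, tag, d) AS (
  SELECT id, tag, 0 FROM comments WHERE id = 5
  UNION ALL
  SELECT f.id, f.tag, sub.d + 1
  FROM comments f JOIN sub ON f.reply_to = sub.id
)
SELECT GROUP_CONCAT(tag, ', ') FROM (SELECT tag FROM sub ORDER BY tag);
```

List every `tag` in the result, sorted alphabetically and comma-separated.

Base: id=5 (c35) at d 0.
Iteration 1: rows with reply_to in {5} -> c32 (id 6, d 1).
Iteration 2: rows with reply_to in {6} -> c5 (id 7, d 2), c6 (id 9, d 2), c29 (id 10, d 2), c14 (id 11, d 2).
Iteration 3: rows with reply_to in {7,9,10,11} -> c38 (id 8, d 3).
Iteration 4: no rows with reply_to in {8}; recursion stops.

c14, c29, c32, c35, c38, c5, c6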